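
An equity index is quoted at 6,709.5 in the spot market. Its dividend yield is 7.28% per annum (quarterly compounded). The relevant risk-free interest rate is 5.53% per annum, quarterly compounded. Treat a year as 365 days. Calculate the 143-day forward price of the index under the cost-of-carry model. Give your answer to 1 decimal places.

6,664.4

F = S · (1+r/4)^(4T) / (1+q/4)^(4T)
= 6709.5 × 1.021750 / 1.028668 = 6709.5 × 0.993275
F = 6,664.4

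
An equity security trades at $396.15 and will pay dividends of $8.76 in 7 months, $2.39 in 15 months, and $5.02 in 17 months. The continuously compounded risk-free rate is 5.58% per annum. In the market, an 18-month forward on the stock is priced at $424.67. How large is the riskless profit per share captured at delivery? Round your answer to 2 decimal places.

$10.62 per share

PV(dividends) I = 8.76·e^(−0.0558·7/12) + 2.39·e^(−0.0558·15/12) + 5.02·e^(−0.0558·17/12) = 15.3469
Fair forward F* = (S − I)·e^(rT) = (396.15 − 15.3469)·e^0.083700 = 380.8031 × 1.087303 = 414.0484
Market $424.67 > fair 414.0484: forward overpriced → cash-and-carry (borrow at r, buy the stock and collect the dividends, short the forward).
Profit at T = |F_mkt − F*| = |424.67 − 414.0484| = $10.62 per share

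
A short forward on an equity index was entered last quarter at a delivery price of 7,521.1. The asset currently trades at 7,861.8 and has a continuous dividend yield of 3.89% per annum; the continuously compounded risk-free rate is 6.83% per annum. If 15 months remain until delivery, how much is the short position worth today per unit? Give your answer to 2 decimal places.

Current fair forward for the remaining 15 months: F = S·e^((r − q)·T), (r − q) = 0.0683 − 0.0389 = 0.0294
F = 7861.8 · e^(0.0294 × 15/12) = 7861.8 × 1.03743363 = 8156.0957
Value of long forward = (F − K)·e^(−rT) = (8156.0957 − 7521.1) · e^(−0.0683·15/12)
= 634.9957 × 0.91816791 = 583.03
Short position value = −(long value) = -583.03

-583.03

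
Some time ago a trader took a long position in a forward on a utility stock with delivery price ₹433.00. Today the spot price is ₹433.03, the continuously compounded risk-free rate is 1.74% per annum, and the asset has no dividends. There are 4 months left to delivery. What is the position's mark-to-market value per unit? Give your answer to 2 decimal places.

₹2.53

Current fair forward for the remaining 4 months: F = S·e^(r·T), r = 0.0174
F = 433.03 · e^(0.0174 × 4/12) = 433.03 × 1.005817 = 435.5489
Value of long forward = (F − K)·e^(−rT) = (435.5489 − 433.00) · e^(−0.0174·4/12)
= 2.5489 × 0.994217 = 2.53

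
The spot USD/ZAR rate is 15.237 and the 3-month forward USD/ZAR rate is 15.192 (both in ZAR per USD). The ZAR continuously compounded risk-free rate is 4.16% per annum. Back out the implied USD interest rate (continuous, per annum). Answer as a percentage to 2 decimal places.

5.34%

F = S·e^((r_ZAR − r_USD)T) ⇒ r_USD = r_ZAR − ln(F/S)/T
ln(15.192/15.237) = -0.002958; /(3/12) = -0.011832
r_USD = 0.0416 + 0.011832 = 0.053432
r_USD = 5.34%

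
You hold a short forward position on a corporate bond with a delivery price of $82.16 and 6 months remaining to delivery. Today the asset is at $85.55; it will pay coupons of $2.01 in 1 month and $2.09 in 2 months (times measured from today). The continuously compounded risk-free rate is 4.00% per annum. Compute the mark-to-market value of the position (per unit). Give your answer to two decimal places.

PV(remaining coupons) I = 2.01·e^(−0.0400·1/12) + 2.09·e^(−0.0400·2/12) = 4.0794
Current forward F = (S − I)·e^(rT) = (85.55 − 4.0794)·e^(0.0400·6/12) = 81.4706 × 1.020201 = 83.1164
Value (long) = (F − K)·e^(−rT) = (83.1164 − 82.16) × 0.980199 = 0.9375
Short position value = −(long value) = -$0.94

-$0.94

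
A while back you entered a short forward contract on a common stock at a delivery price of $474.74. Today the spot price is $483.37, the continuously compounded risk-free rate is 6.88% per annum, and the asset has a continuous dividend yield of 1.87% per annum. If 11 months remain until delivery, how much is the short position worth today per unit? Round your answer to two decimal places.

Current fair forward for the remaining 11 months: F = S·e^((r − q)·T), (r − q) = 0.0688 − 0.0187 = 0.0501
F = 483.37 · e^(0.0501 × 11/12) = 483.37 × 1.046996 = 506.0865
Value of long forward = (F − K)·e^(−rT) = (506.0865 − 474.74) · e^(−0.0688·11/12)
= 31.3465 × 0.938881 = 29.43
Short position value = −(long value) = -$29.43

-$29.43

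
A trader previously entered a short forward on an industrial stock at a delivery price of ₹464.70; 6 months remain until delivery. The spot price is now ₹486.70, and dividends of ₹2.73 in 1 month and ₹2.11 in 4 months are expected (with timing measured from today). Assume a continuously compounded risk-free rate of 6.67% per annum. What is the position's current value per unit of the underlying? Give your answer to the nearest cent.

-₹32.46

PV(remaining dividends) I = 2.73·e^(−0.0667·1/12) + 2.11·e^(−0.0667·4/12) = 4.7785
Current forward F = (S − I)·e^(rT) = (486.70 − 4.7785)·e^(0.0667·6/12) = 481.9215 × 1.033912 = 498.2644
Value (long) = (F − K)·e^(−rT) = (498.2644 − 464.70) × 0.967200 = 32.4635
Short position value = −(long value) = -₹32.46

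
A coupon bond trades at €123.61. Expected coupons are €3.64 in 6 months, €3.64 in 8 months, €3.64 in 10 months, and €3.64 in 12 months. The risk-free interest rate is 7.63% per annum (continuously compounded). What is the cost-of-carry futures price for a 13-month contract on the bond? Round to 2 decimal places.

€119.32

PV(coupons) I = 3.64·e^(−0.0763·6/12) + 3.64·e^(−0.0763·8/12) + 3.64·e^(−0.0763·10/12) + 3.64·e^(−0.0763·12/12)
I = 3.5037 + 3.4595 + 3.4158 + 3.3726 = 13.7516
F = (S − I)·e^(rT) = (123.61 − 13.7516) · e^(0.0763·13/12)
= 109.8584 · e^0.082658 = 109.8584 × 1.086170 = €119.32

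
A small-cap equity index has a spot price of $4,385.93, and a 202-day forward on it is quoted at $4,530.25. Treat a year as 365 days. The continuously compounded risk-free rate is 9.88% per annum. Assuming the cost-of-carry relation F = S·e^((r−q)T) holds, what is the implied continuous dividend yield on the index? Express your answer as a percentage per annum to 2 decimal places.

From F = S·e^((r−q)T): (r − q) = ln(F/S)/T
ln(4530.25/4385.93) = ln(1.032905) = 0.032375
(r − q) = 0.032375 / (202/365) = 0.058499
q = r − ln(F/S)/T = 0.0988 − 0.058499 = 0.040301
q = 4.03%

4.03%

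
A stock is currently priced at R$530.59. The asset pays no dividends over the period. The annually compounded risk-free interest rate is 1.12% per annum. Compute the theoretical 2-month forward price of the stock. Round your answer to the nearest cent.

R$531.58

F = S · (1+r)^T
= 530.59 × 1.001858
F = R$531.58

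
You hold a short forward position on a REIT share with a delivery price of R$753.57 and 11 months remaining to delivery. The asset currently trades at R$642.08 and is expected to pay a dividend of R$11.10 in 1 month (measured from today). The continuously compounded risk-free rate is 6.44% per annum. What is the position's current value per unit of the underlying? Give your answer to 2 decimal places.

PV(remaining dividends) I = 11.10·e^(−0.0644·1/12) = 11.0406
Current forward F = (S − I)·e^(rT) = (642.08 − 11.0406)·e^(0.0644·11/12) = 631.0394 × 1.060811 = 669.4135
Value (long) = (F − K)·e^(−rT) = (669.4135 − 753.57) × 0.942675 = -79.3322
Short position value = −(long value) = R$79.33

R$79.33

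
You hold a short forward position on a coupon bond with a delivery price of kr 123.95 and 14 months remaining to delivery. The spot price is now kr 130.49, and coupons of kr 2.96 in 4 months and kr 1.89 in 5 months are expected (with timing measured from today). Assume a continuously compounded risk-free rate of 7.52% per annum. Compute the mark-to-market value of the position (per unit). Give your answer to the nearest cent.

-kr 12.23

PV(remaining coupons) I = 2.96·e^(−0.0752·4/12) + 1.89·e^(−0.0752·5/12) = 4.7184
Current forward F = (S − I)·e^(rT) = (130.49 − 4.7184)·e^(0.0752·14/12) = 125.7716 × 1.091697 = 137.3045
Value (long) = (F − K)·e^(−rT) = (137.3045 − 123.95) × 0.916005 = 12.2328
Short position value = −(long value) = -kr 12.23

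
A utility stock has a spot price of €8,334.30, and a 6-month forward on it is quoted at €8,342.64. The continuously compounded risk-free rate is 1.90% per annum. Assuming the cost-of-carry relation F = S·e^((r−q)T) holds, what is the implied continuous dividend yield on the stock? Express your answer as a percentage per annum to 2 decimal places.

From F = S·e^((r−q)T): (r − q) = ln(F/S)/T
ln(8342.64/8334.30) = ln(1.001001) = 0.001000
(r − q) = 0.001000 / (6/12) = 0.002000
q = r − ln(F/S)/T = 0.0190 − 0.002000 = 0.017000
q = 1.70%

1.70%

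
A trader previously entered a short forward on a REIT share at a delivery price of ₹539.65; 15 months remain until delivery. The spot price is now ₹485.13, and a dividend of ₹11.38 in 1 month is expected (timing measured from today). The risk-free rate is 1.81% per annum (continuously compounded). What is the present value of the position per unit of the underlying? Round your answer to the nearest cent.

PV(remaining dividends) I = 11.38·e^(−0.0181·1/12) = 11.3628
Current forward F = (S − I)·e^(rT) = (485.13 − 11.3628)·e^(0.0181·15/12) = 473.7672 × 1.022883 = 484.6084
Value (long) = (F − K)·e^(−rT) = (484.6084 − 539.65) × 0.977629 = -53.8103
Short position value = −(long value) = ₹53.81

₹53.81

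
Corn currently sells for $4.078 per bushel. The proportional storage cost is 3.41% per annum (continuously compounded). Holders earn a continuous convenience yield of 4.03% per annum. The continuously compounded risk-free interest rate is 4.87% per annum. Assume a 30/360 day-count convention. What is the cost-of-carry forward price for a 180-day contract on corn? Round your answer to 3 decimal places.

Net carry = r + u − y = 0.0487 + 0.0341 − 0.0403 = 0.0425
F = S·e^((r+u−y)T) = 4.078 · e^(0.0425 × 180/360) = 4.078 · e^0.021250
= 4.078 × 1.021477 = $4.166 per bushel

$4.166 per bushel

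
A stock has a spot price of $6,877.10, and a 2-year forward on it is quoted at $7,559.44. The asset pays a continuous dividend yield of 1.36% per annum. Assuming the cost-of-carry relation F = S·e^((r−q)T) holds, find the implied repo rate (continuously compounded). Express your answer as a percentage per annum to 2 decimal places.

From F = S·e^((r−q)T): (r − q) = ln(F/S)/T
ln(7559.44/6877.10) = ln(1.099219) = 0.094600
(r − q) = 0.094600 / (2) = 0.047300
r = ln(F/S)/T + q = 0.047300 + 0.0136 = 0.060900
r = 6.09%

6.09%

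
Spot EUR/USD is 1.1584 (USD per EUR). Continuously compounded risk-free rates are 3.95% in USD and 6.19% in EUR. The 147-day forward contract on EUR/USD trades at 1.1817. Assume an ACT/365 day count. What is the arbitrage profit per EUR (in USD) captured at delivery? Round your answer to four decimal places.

0.0337 per EUR (in USD)

Fair forward: F* = S·e^(carry·T), with carry = (r_USD − r_EUR) = 0.0395 − 0.0619 = -0.0224
F* = 1.1584 · e^(-0.0224 × 147/365) = 1.1584 · e^-0.009021 = 1.1584 × 0.991020 = 1.1480
Market 1.1817 > fair 1.1480: forward overpriced → cash-and-carry (buy spot, short the forward).
At maturity, profit = |F_mkt − F*| = |1.1817 − 1.1480| = 0.0337 per EUR (in USD)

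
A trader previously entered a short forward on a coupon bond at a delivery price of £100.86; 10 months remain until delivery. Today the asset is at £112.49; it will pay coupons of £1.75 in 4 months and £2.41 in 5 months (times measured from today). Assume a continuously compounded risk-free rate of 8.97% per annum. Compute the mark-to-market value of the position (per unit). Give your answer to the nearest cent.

-£14.87

PV(remaining coupons) I = 1.75·e^(−0.0897·4/12) + 2.41·e^(−0.0897·5/12) = 4.0200
Current forward F = (S − I)·e^(rT) = (112.49 − 4.0200)·e^(0.0897·10/12) = 108.4700 × 1.077615 = 116.8889
Value (long) = (F − K)·e^(−rT) = (116.8889 − 100.86) × 0.927975 = 14.8744
Short position value = −(long value) = -£14.87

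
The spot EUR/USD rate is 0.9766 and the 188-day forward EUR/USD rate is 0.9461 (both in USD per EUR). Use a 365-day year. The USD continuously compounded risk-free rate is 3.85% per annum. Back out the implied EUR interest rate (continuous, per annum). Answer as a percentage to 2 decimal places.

F = S·e^((r_USD − r_EUR)T) ⇒ r_EUR = r_USD − ln(F/S)/T
ln(0.9461/0.9766) = -0.031729; /(188/365) = -0.061602
r_EUR = 0.0385 + 0.061602 = 0.100102
r_EUR = 10.01%

10.01%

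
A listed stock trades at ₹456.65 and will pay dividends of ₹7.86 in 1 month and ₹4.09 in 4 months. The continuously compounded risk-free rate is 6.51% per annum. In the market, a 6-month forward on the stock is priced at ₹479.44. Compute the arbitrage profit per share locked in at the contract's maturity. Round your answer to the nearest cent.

₹19.89 per share

PV(dividends) I = 7.86·e^(−0.0651·1/12) + 4.09·e^(−0.0651·4/12) = 11.8197
Fair forward F* = (S − I)·e^(rT) = (456.65 − 11.8197)·e^0.032550 = 444.8303 × 1.033086 = 459.5480
Market ₹479.44 > fair 459.5480: forward overpriced → cash-and-carry (borrow at r, buy the stock and collect the dividends, short the forward).
Profit at T = |F_mkt − F*| = |479.44 − 459.5480| = ₹19.89 per share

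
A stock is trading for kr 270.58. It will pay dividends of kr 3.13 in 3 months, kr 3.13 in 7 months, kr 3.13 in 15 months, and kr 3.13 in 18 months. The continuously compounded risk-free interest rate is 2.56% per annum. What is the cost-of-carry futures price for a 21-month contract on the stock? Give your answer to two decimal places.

PV(dividends) I = 3.13·e^(−0.0256·3/12) + 3.13·e^(−0.0256·7/12) + 3.13·e^(−0.0256·15/12) + 3.13·e^(−0.0256·18/12)
I = 3.1100 + 3.0836 + 3.0314 + 3.0121 = 12.2371
F = (S − I)·e^(rT) = (270.58 − 12.2371) · e^(0.0256·21/12)
= 258.3429 · e^0.044800 = 258.3429 × 1.045819 = kr 270.18

kr 270.18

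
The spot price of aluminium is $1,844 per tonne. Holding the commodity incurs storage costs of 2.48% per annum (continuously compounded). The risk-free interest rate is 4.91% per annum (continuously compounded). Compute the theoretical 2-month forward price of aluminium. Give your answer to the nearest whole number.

Net carry = r + u − y = 0.0491 + 0.0248 − 0.0000 = 0.0739
F = S·e^((r+u−y)T) = 1844 · e^(0.0739 × 2/12) = 1844 · e^0.012317
= 1844 × 1.012393 = $1,867 per tonne

$1,867 per tonne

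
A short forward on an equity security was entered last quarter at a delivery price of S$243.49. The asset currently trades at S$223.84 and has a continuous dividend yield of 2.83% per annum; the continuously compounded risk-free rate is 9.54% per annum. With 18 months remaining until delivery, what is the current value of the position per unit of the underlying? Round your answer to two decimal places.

-S$3.51

Current fair forward for the remaining 18 months: F = S·e^((r − q)·T), (r − q) = 0.0954 − 0.0283 = 0.0671
F = 223.84 · e^(0.0671 × 18/12) = 223.84 × 1.105890 = 247.5424
Value of long forward = (F − K)·e^(−rT) = (247.5424 − 243.49) · e^(−0.0954·18/12)
= 4.0524 × 0.866667 = 3.51
Short position value = −(long value) = -S$3.51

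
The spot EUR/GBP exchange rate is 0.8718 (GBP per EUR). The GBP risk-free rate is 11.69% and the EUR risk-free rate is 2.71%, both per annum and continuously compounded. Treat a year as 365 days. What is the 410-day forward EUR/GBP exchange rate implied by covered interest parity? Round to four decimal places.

F = S·e^((r_GBP − r_EUR)T) = 0.8718 · e^((0.1169 − 0.0271) × 410/365)
= 0.8718 · e^0.100871 = 0.8718 × 1.106134
F = 0.9643 GBP per EUR

0.9643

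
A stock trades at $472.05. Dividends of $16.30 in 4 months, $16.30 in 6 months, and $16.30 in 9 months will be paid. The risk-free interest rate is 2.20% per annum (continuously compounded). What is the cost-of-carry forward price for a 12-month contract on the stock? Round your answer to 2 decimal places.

PV(dividends) I = 16.30·e^(−0.0220·4/12) + 16.30·e^(−0.0220·6/12) + 16.30·e^(−0.0220·9/12)
I = 16.1809 + 16.1217 + 16.0333 = 48.3359
F = (S − I)·e^(rT) = (472.05 − 48.3359) · e^(0.0220·12/12)
= 423.7141 · e^0.022000 = 423.7141 × 1.022244 = $433.14

$433.14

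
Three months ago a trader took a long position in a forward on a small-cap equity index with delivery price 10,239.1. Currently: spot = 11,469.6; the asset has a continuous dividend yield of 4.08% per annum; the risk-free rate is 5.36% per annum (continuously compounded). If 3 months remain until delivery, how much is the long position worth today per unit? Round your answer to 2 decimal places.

Current fair forward for the remaining 3 months: F = S·e^((r − q)·T), (r − q) = 0.0536 − 0.0408 = 0.0128
F = 11469.6 · e^(0.0128 × 3/12) = 11469.6 × 1.00320513 = 11506.3616
Value of long forward = (F − K)·e^(−rT) = (11506.3616 − 10239.1) · e^(−0.0536·3/12)
= 1267.2616 × 0.98668938 = 1250.39

1250.39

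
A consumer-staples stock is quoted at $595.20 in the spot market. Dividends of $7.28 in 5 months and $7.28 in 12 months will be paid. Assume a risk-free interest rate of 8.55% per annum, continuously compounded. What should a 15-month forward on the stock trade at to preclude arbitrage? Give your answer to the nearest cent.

PV(dividends) I = 7.28·e^(−0.0855·5/12) + 7.28·e^(−0.0855·12/12)
I = 7.0252 + 6.6834 = 13.7086
F = (S − I)·e^(rT) = (595.20 − 13.7086) · e^(0.0855·15/12)
= 581.4914 · e^0.106875 = 581.4914 × 1.112795 = $647.08

$647.08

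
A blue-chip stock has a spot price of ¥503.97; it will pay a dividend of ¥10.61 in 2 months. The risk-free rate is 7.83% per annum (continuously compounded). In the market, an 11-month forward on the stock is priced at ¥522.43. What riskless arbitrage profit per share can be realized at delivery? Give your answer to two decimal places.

PV(dividends) I = 10.61·e^(−0.0783·2/12) = 10.4724
Fair forward F* = (S − I)·e^(rT) = (503.97 − 10.4724)·e^0.071775 = 493.4976 × 1.074414 = 530.2207
Market ¥522.43 < fair 530.2207: forward underpriced → reverse cash-and-carry (short the stock, invest proceeds at r, pay the dividends, go long the forward).
Profit at T = |F_mkt − F*| = |522.43 − 530.2207| = ¥7.79 per share

¥7.79 per share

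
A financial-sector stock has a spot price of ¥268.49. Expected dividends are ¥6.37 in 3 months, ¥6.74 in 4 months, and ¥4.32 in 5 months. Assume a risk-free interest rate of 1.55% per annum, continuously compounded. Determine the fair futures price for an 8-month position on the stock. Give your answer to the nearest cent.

PV(dividends) I = 6.37·e^(−0.0155·3/12) + 6.74·e^(−0.0155·4/12) + 4.32·e^(−0.0155·5/12)
I = 6.3454 + 6.7053 + 4.2922 = 17.3429
F = (S − I)·e^(rT) = (268.49 − 17.3429) · e^(0.0155·8/12)
= 251.1471 · e^0.010333 = 251.1471 × 1.010387 = ¥253.76

¥253.76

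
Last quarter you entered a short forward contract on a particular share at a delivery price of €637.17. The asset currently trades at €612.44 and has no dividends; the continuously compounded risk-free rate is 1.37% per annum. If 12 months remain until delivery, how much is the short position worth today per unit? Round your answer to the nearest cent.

€16.06

Current fair forward for the remaining 12 months: F = S·e^(r·T), r = 0.0137
F = 612.44 · e^(0.0137 × 12/12) = 612.44 × 1.013794 = 620.8880
Value of long forward = (F − K)·e^(−rT) = (620.8880 − 637.17) · e^(−0.0137·12/12)
= -16.2820 × 0.986393 = -16.06
Short position value = −(long value) = €16.06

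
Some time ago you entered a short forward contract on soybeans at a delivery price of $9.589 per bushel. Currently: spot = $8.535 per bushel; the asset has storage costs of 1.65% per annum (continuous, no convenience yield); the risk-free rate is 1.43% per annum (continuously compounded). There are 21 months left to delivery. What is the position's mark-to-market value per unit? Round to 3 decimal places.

$0.567 per bushel

Current fair forward for the remaining 21 months: F = S·e^((r + u)·T), (r + u) = 0.0143 + 0.0165 = 0.0308
F = 8.535 · e^(0.0308 × 21/12) = 8.535 × 1.055379 = 9.0077
Value of long forward = (F − K)·e^(−rT) = (9.0077 − 9.589) · e^(−0.0143·21/12)
= -0.5813 × 0.975286 = -0.567
Short position value = −(long value) = $0.567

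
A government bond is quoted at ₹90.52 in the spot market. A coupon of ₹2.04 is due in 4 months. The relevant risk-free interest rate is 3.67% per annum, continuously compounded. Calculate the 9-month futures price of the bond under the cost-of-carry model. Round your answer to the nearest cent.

PV(coupons) I = 2.04·e^(−0.0367·4/12)
I = 2.0152
F = (S − I)·e^(rT) = (90.52 − 2.0152) · e^(0.0367·9/12)
= 88.5048 · e^0.027525 = 88.5048 × 1.027907 = ₹90.97

₹90.97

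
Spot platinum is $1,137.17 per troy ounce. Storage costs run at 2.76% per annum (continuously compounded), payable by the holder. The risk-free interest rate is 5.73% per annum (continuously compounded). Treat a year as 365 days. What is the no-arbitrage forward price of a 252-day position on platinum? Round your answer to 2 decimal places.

$1,205.82 per troy ounce

Net carry = r + u − y = 0.0573 + 0.0276 − 0.0000 = 0.0849
F = S·e^((r+u−y)T) = 1137.17 · e^(0.0849 × 252/365) = 1137.17 · e^0.05861589
= 1137.17 × 1.06036786 = $1,205.82 per troy ounce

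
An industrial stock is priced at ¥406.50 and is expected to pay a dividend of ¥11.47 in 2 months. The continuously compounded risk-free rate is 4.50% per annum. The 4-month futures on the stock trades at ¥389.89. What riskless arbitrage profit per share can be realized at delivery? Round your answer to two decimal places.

¥11.20 per share

PV(dividends) I = 11.47·e^(−0.0450·2/12) = 11.3843
Fair futures F* = (S − I)·e^(rT) = (406.50 − 11.3843)·e^0.015000 = 395.1157 × 1.015113 = 401.0871
Market ¥389.89 < fair 401.0871: forward underpriced → reverse cash-and-carry (short the stock, invest proceeds at r, pay the dividends, go long the forward).
Profit at T = |F_mkt − F*| = |389.89 − 401.0871| = ¥11.20 per share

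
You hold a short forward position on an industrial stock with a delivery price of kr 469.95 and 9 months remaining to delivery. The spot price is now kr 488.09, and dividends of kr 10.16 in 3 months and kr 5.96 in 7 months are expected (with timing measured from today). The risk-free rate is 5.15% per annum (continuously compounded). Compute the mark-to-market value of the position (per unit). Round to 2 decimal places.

-kr 20.13

PV(remaining dividends) I = 10.16·e^(−0.0515·3/12) + 5.96·e^(−0.0515·7/12) = 15.8136
Current forward F = (S − I)·e^(rT) = (488.09 − 15.8136)·e^(0.0515·9/12) = 472.2764 × 1.039381 = 490.8751
Value (long) = (F − K)·e^(−rT) = (490.8751 − 469.95) × 0.962111 = 20.1323
Short position value = −(long value) = -kr 20.13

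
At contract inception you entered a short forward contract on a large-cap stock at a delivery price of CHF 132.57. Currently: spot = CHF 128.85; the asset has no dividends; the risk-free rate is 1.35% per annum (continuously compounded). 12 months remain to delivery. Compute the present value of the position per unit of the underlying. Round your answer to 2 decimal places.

CHF 1.94

Current fair forward for the remaining 12 months: F = S·e^(r·T), r = 0.0135
F = 128.85 · e^(0.0135 × 12/12) = 128.85 × 1.013592 = 130.6013
Value of long forward = (F − K)·e^(−rT) = (130.6013 − 132.57) · e^(−0.0135·12/12)
= -1.9687 × 0.986591 = -1.94
Short position value = −(long value) = CHF 1.94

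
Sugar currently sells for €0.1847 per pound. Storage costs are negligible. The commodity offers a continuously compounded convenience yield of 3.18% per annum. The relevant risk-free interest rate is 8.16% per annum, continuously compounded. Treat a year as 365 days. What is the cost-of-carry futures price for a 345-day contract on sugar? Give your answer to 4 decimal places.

€0.1936 per pound

Net carry = r + u − y = 0.0816 + 0.0000 − 0.0318 = 0.0498
F = S·e^((r+u−y)T) = 0.1847 · e^(0.0498 × 345/365) = 0.1847 · e^0.047071
= 0.1847 × 1.048196 = €0.1936 per pound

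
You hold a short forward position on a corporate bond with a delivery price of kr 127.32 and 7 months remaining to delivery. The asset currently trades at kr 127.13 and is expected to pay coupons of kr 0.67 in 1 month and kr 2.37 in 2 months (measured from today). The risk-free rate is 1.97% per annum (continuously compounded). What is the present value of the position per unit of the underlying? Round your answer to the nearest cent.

kr 1.77

PV(remaining coupons) I = 0.67·e^(−0.0197·1/12) + 2.37·e^(−0.0197·2/12) = 3.0311
Current forward F = (S − I)·e^(rT) = (127.13 − 3.0311)·e^(0.0197·7/12) = 124.0989 × 1.011558 = 125.5332
Value (long) = (F − K)·e^(−rT) = (125.5332 − 127.32) × 0.988574 = -1.7664
Short position value = −(long value) = kr 1.77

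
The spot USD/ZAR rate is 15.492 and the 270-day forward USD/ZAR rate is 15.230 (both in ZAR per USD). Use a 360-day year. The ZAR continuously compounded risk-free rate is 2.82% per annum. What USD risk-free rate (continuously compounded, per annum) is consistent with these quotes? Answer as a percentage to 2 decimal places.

5.09%

F = S·e^((r_ZAR − r_USD)T) ⇒ r_USD = r_ZAR − ln(F/S)/T
ln(15.230/15.492) = -0.017057; /(270/360) = -0.022743
r_USD = 0.0282 + 0.022743 = 0.050943
r_USD = 5.09%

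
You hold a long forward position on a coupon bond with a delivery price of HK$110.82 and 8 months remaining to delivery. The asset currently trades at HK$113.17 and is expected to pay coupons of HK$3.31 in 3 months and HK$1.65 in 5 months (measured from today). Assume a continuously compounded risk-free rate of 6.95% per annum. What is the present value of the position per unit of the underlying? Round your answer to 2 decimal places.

HK$2.51

PV(remaining coupons) I = 3.31·e^(−0.0695·3/12) + 1.65·e^(−0.0695·5/12) = 4.8559
Current forward F = (S − I)·e^(rT) = (113.17 − 4.8559)·e^(0.0695·8/12) = 108.3141 × 1.047423 = 113.4507
Value (long) = (F − K)·e^(−rT) = (113.4507 − 110.82) × 0.954724 = 2.5116
Value = HK$2.51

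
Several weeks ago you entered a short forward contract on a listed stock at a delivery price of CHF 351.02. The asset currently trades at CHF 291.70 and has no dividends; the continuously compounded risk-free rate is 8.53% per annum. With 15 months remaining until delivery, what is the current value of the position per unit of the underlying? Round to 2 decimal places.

Current fair forward for the remaining 15 months: F = S·e^(r·T), r = 0.0853
F = 291.70 · e^(0.0853 × 15/12) = 291.70 × 1.112517 = 324.5212
Value of long forward = (F − K)·e^(−rT) = (324.5212 − 351.02) · e^(−0.0853·15/12)
= -26.4988 × 0.898863 = -23.82
Short position value = −(long value) = CHF 23.82

CHF 23.82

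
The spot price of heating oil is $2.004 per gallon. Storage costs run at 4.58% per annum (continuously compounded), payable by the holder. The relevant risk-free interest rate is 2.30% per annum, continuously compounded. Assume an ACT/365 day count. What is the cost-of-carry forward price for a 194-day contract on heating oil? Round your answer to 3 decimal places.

Net carry = r + u − y = 0.0230 + 0.0458 − 0.0000 = 0.0688
F = S·e^((r+u−y)T) = 2.004 · e^(0.0688 × 194/365) = 2.004 · e^0.036568
= 2.004 × 1.037245 = $2.079 per gallon

$2.079 per gallon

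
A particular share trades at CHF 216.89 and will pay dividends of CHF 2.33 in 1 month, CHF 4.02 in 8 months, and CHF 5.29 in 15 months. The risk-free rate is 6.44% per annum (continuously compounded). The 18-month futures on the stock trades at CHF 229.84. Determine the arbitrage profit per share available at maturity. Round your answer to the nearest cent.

CHF 3.12 per share

PV(dividends) I = 2.33·e^(−0.0644·1/12) + 4.02·e^(−0.0644·8/12) + 5.29·e^(−0.0644·15/12) = 11.0494
Fair futures F* = (S − I)·e^(rT) = (216.89 − 11.0494)·e^0.096600 = 205.8406 × 1.101420 = 226.7170
Market CHF 229.84 > fair 226.7170: forward overpriced → cash-and-carry (borrow at r, buy the stock and collect the dividends, short the forward).
Profit at T = |F_mkt − F*| = |229.84 − 226.7170| = CHF 3.12 per share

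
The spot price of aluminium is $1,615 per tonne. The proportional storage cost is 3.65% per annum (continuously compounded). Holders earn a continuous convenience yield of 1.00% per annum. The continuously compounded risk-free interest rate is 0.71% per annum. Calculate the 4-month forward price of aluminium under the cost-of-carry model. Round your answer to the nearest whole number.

$1,633 per tonne

Net carry = r + u − y = 0.0071 + 0.0365 − 0.0100 = 0.0336
F = S·e^((r+u−y)T) = 1615 · e^(0.0336 × 4/12) = 1615 · e^0.011200
= 1615 × 1.011263 = $1,633 per tonne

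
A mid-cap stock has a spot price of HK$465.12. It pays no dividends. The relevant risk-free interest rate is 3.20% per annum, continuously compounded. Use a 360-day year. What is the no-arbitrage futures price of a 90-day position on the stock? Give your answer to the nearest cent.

HK$468.86

F = S·e^(rT) = 465.12 · e^(0.0320 × 90/360)
= 465.12 · e^0.008000 = 465.12 × 1.008032
F = HK$468.86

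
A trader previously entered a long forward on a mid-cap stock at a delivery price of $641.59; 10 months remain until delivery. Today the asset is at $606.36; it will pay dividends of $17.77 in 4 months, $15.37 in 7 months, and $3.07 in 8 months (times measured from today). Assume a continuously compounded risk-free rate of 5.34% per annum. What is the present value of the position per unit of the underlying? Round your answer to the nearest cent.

PV(remaining dividends) I = 17.77·e^(−0.0534·4/12) + 15.37·e^(−0.0534·7/12) + 3.07·e^(−0.0534·8/12) = 35.3177
Current forward F = (S − I)·e^(rT) = (606.36 − 35.3177)·e^(0.0534·10/12) = 571.0423 × 1.045505 = 597.0276
Value (long) = (F − K)·e^(−rT) = (597.0276 − 641.59) × 0.956476 = -42.6229
Value = -$42.62

-$42.62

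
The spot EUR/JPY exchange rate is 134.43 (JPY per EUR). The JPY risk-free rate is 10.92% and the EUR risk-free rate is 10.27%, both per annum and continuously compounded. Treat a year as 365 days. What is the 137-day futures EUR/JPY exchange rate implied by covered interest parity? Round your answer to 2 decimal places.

F = S·e^((r_JPY − r_EUR)T) = 134.43 · e^((0.1092 − 0.1027) × 137/365)
= 134.43 · e^0.002440 = 134.43 × 1.002443
F = 134.76 JPY per EUR

134.76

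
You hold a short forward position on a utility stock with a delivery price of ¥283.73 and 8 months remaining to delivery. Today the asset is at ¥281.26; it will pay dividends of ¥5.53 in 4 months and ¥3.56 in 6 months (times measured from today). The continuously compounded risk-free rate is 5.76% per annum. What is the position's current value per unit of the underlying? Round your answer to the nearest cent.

PV(remaining dividends) I = 5.53·e^(−0.0576·4/12) + 3.56·e^(−0.0576·6/12) = 8.8838
Current forward F = (S − I)·e^(rT) = (281.26 − 8.8838)·e^(0.0576·8/12) = 272.3762 × 1.039147 = 283.0389
Value (long) = (F − K)·e^(−rT) = (283.0389 − 283.73) × 0.962328 = -0.6651
Short position value = −(long value) = ¥0.67

¥0.67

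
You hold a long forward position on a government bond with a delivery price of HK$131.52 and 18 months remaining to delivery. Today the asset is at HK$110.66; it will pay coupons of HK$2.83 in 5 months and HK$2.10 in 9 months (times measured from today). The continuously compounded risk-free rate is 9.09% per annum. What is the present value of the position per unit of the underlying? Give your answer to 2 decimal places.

-HK$8.78

PV(remaining coupons) I = 2.83·e^(−0.0909·5/12) + 2.10·e^(−0.0909·9/12) = 4.6864
Current forward F = (S − I)·e^(rT) = (110.66 − 4.6864)·e^(0.0909·18/12) = 105.9736 × 1.146083 = 121.4545
Value (long) = (F − K)·e^(−rT) = (121.4545 − 131.52) × 0.872537 = -8.7825
Value = -HK$8.78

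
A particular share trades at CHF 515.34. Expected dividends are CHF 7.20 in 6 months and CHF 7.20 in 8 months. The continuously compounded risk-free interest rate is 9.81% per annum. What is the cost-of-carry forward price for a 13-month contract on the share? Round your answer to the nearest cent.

CHF 558.00

PV(dividends) I = 7.20·e^(−0.0981·6/12) + 7.20·e^(−0.0981·8/12)
I = 6.8554 + 6.7442 = 13.5996
F = (S − I)·e^(rT) = (515.34 − 13.5996) · e^(0.0981·13/12)
= 501.7404 · e^0.106275 = 501.7404 × 1.112128 = CHF 558.00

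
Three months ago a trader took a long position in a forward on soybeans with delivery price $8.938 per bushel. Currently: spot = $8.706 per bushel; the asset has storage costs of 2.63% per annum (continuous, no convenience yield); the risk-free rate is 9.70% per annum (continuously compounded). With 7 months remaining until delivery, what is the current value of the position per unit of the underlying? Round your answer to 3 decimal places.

$0.394 per bushel

Current fair forward for the remaining 7 months: F = S·e^((r + u)·T), (r + u) = 0.0970 + 0.0263 = 0.1233
F = 8.706 · e^(0.1233 × 7/12) = 8.706 × 1.074575 = 9.3552
Value of long forward = (F − K)·e^(−rT) = (9.3552 − 8.938) · e^(−0.0970·7/12)
= 0.4172 × 0.944988 = 0.394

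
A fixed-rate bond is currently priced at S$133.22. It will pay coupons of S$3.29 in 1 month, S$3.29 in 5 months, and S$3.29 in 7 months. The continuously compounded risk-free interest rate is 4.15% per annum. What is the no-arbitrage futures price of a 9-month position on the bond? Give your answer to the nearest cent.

S$127.40

PV(coupons) I = 3.29·e^(−0.0415·1/12) + 3.29·e^(−0.0415·5/12) + 3.29·e^(−0.0415·7/12)
I = 3.2786 + 3.2336 + 3.2113 = 9.7235
F = (S − I)·e^(rT) = (133.22 − 9.7235) · e^(0.0415·9/12)
= 123.4965 · e^0.031125 = 123.4965 × 1.031614 = S$127.40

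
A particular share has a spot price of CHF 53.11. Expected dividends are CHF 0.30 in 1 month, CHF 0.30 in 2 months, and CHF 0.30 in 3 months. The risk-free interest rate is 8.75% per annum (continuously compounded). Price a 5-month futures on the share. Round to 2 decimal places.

PV(dividends) I = 0.30·e^(−0.0875·1/12) + 0.30·e^(−0.0875·2/12) + 0.30·e^(−0.0875·3/12)
I = 0.2978 + 0.2957 + 0.2935 = 0.8870
F = (S − I)·e^(rT) = (53.11 − 0.8870) · e^(0.0875·5/12)
= 52.2230 · e^0.036458 = 52.2230 × 1.037131 = CHF 54.16

CHF 54.16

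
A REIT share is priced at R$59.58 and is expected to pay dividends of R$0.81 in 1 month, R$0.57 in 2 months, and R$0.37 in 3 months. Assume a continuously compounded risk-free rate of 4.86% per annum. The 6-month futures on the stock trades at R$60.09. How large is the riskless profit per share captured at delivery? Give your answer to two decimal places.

PV(dividends) I = 0.81·e^(−0.0486·1/12) + 0.57·e^(−0.0486·2/12) + 0.37·e^(−0.0486·3/12) = 1.7377
Fair futures F* = (S − I)·e^(rT) = (59.58 − 1.7377)·e^0.024300 = 57.8423 × 1.024598 = 59.2651
Market R$60.09 > fair 59.2651: forward overpriced → cash-and-carry (borrow at r, buy the stock and collect the dividends, short the forward).
Profit at T = |F_mkt − F*| = |60.09 − 59.2651| = R$0.82 per share

R$0.82 per share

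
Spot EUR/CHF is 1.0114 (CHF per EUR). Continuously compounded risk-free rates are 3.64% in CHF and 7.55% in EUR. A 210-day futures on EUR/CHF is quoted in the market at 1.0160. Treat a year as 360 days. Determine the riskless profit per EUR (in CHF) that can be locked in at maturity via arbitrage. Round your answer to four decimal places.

Fair futures: F* = S·e^(carry·T), with carry = (r_CHF − r_EUR) = 0.0364 − 0.0755 = -0.0391
F* = 1.0114 · e^(-0.0391 × 210/360) = 1.0114 · e^-0.022808 = 1.0114 × 0.977450 = 0.9886
Market 1.0160 > fair 0.9886: forward overpriced → cash-and-carry (buy spot, short the forward).
At maturity, profit = |F_mkt − F*| = |1.0160 − 0.9886| = 0.0274 per EUR (in CHF)

0.0274 per EUR (in CHF)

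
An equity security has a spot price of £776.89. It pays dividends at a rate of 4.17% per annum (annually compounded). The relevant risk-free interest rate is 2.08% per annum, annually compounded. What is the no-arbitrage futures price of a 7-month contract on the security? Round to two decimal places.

£767.76

F = S · (1+r)^T / (1+q)^T
= 776.89 × 1.012081 / 1.024118 = 776.89 × 0.988246
F = £767.76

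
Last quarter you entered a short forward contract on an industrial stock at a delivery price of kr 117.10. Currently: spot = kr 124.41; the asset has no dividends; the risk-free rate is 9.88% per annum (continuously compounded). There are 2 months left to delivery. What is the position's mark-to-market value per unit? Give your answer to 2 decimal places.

-kr 9.22

Current fair forward for the remaining 2 months: F = S·e^(r·T), r = 0.0988
F = 124.41 · e^(0.0988 × 2/12) = 124.41 × 1.016603 = 126.4756
Value of long forward = (F − K)·e^(−rT) = (126.4756 − 117.10) · e^(−0.0988·2/12)
= 9.3756 × 0.983668 = 9.22
Short position value = −(long value) = -kr 9.22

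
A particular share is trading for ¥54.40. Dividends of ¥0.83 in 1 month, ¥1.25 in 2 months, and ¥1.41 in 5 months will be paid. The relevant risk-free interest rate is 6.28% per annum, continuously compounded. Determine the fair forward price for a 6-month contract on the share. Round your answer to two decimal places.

¥52.59

PV(dividends) I = 0.83·e^(−0.0628·1/12) + 1.25·e^(−0.0628·2/12) + 1.41·e^(−0.0628·5/12)
I = 0.8257 + 1.2370 + 1.3736 = 3.4363
F = (S − I)·e^(rT) = (54.40 − 3.4363) · e^(0.0628·6/12)
= 50.9637 · e^0.031400 = 50.9637 × 1.031898 = ¥52.59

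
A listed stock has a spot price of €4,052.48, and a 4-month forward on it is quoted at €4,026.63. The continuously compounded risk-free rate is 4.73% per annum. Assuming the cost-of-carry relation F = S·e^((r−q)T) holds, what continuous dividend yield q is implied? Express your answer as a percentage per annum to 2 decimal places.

6.65%

From F = S·e^((r−q)T): (r − q) = ln(F/S)/T
ln(4026.63/4052.48) = ln(0.993621) = -0.006399
(r − q) = -0.006399 / (4/12) = -0.019197
q = r − ln(F/S)/T = 0.0473 + 0.019197 = 0.066497
q = 6.65%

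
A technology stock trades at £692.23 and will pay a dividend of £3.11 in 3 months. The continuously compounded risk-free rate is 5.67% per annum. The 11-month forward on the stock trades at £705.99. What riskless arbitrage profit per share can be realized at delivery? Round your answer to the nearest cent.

£19.94 per share

PV(dividends) I = 3.11·e^(−0.0567·3/12) = 3.0662
Fair forward F* = (S − I)·e^(rT) = (692.23 − 3.0662)·e^0.051975 = 689.1638 × 1.053349 = 725.9300
Market £705.99 < fair 725.9300: forward underpriced → reverse cash-and-carry (short the stock, invest proceeds at r, pay the dividends, go long the forward).
Profit at T = |F_mkt − F*| = |705.99 − 725.9300| = £19.94 per share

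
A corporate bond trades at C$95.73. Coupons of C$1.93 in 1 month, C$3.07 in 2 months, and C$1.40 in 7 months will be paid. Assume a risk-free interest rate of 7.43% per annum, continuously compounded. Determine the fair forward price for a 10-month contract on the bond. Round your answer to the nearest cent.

C$95.15

PV(coupons) I = 1.93·e^(−0.0743·1/12) + 3.07·e^(−0.0743·2/12) + 1.40·e^(−0.0743·7/12)
I = 1.9181 + 3.0322 + 1.3406 = 6.2909
F = (S − I)·e^(rT) = (95.73 − 6.2909) · e^(0.0743·10/12)
= 89.4391 · e^0.061917 = 89.4391 × 1.063874 = C$95.15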